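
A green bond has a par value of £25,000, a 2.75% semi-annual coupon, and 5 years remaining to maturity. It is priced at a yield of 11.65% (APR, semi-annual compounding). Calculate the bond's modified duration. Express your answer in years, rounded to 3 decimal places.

4.367 years

Periodic yield y = 0.05825. First find Macaulay duration:
  t   CF        PV=CF/(1+0.05825)^t    t·PV
  1       343.75       324.8287       324.8287
  2       343.75       306.9490       613.8979
  3       343.75       290.0533       870.1600
  4       343.75       274.0877     1,096.3509
  5       343.75       259.0009     1,295.0046
  6       343.75       244.7446     1,468.4673
  7       343.75       231.2729     1,618.9104
  8       343.75       218.5428     1,748.3423
  9       343.75       206.5134     1,858.6205
  10   25,343.75    14,387.5917   143,875.9169
  Σ                 16,743.5850   154,770.4997
P = 16,743.5850; Macaulay duration = 154,770.4997 / 16,743.5850 = 9.24357 half-year periods = 4.62178 years.
Modified duration = D_Mac / (1 + y) = 4.62178 / 1.05825 = 4.36738 years.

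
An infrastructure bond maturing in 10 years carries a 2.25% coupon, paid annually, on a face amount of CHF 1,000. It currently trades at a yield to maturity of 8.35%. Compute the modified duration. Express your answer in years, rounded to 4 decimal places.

Periodic yield y = 0.0835. First find Macaulay duration:
  t   CF        PV=CF/(1+0.0835)^t    t·PV
  1        22.50        20.7660        20.7660
  2        22.50        19.1657        38.3314
  3        22.50        17.6887        53.0661
  4        22.50        16.3255        65.3021
  5        22.50        15.0674        75.3369
  6        22.50        13.9062        83.4373
  7        22.50        12.8345        89.8417
  8        22.50        11.8454        94.7635
  9        22.50        10.9326        98.3931
  10    1,022.50       458.5368     4,585.3676
  Σ                    597.0689     5,204.6058
P = 597.0689; Macaulay duration = 5,204.6058 / 597.0689 = 8.71693 years.
Modified duration = D_Mac / (1 + y) = 8.71693 / 1.0835 = 8.04516 years.

8.0452 years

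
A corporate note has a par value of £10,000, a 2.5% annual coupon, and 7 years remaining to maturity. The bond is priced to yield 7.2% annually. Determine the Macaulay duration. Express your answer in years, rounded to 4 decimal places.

6.4142 years

Periodic yield y = 0.072. Discount each cash flow and weight by its year:
  t   CF        PV=CF/(1+0.072)^t    t·PV
  1       250.00       233.2090       233.2090
  2       250.00       217.5457       435.0913
  3       250.00       202.9344       608.8032
  4       250.00       189.3045       757.2179
  5       250.00       176.5900       882.9499
  6       250.00       164.7295       988.3768
  7    10,250.00     6,300.2875    44,102.0125
  Σ                  7,484.6004    48,007.6606
Price P = Σ PV = 7,484.6004.
Macaulay duration = Σ(t·PV) / P = 48,007.6606 / 7,484.6004 = 6.41419 years.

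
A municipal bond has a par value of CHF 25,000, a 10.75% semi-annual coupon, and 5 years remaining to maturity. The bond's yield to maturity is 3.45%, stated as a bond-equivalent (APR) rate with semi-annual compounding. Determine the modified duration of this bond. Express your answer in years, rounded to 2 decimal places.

4.08 years

Periodic yield y = 0.01725. First find Macaulay duration:
  t   CF        PV=CF/(1+0.01725)^t    t·PV
  1     1,343.75     1,320.9634     1,320.9634
  2     1,343.75     1,298.5632     2,597.1263
  3     1,343.75     1,276.5428     3,829.6284
  4     1,343.75     1,254.8959     5,019.5834
  5     1,343.75     1,233.6160     6,168.0799
  6     1,343.75     1,212.6970     7,276.1817
  7     1,343.75     1,192.1327     8,344.9286
  8     1,343.75     1,171.9171     9,375.3368
  9     1,343.75     1,152.0443    10,368.3990
  10   26,343.75    22,202.4352   222,024.3519
  Σ                 33,315.8074   276,324.5794
P = 33,315.8074; Macaulay duration = 276,324.5794 / 33,315.8074 = 8.29410 half-year periods = 4.14705 years.
Modified duration = D_Mac / (1 + y) = 4.14705 / 1.01725 = 4.07673 years.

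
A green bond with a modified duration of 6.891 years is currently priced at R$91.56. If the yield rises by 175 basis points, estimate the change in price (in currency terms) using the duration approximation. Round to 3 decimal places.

Duration approximation: ΔP/P ≈ -D_mod · Δy = -6.891 × (+0.0175) = -0.1205925.
ΔP ≈ 91.56 × (-0.1205925) = -11.0414493.

-R$11.041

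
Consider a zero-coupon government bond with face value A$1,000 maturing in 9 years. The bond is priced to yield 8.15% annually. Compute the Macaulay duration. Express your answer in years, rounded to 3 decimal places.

9.000 years

A zero-coupon bond has a single cash flow at maturity, so its Macaulay duration equals its maturity: 9 years.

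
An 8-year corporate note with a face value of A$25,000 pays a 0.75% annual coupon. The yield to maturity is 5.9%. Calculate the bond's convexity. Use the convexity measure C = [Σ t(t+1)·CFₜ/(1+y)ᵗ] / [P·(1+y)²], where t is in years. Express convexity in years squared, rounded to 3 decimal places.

With y = 0.059:
  t   CF        PV=CF/(1+0.059)^t    t·PV        t(t+1)·PV
  1       187.50       177.0538       177.0538         354.1076
  2       187.50       167.1896       334.3793       1,003.1378
  3       187.50       157.8750       473.6250       1,894.5001
  4       187.50       149.0793       596.3173       2,981.5866
  5       187.50       140.7737       703.8684       4,223.2105
  6       187.50       132.9308       797.5846       5,583.0922
  7       187.50       125.5248       878.6736       7,029.3890
  8    25,187.50    15,922.7246   127,381.7965   1,146,436.1686
  Σ                 16,973.1516   131,343.2986   1,169,505.1925
P = 16,973.1516.
Convexity = Σ t(t+1)·PV / [P·(1+y)²] = 1,169,505.1925 / (16,973.1516 × 1.121481) = 61.43951.

61.440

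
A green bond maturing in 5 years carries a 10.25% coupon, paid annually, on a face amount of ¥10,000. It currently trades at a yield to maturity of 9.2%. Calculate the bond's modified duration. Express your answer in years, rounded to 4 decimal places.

3.8195 years

Periodic yield y = 0.092. First find Macaulay duration:
  t   CF        PV=CF/(1+0.092)^t    t·PV
  1     1,025.00       938.6447       938.6447
  2     1,025.00       859.5647     1,719.1295
  3     1,025.00       787.1472     2,361.4416
  4     1,025.00       720.8308     2,883.3230
  5    11,025.00     7,100.1154    35,500.5769
  Σ                 10,406.3028    43,403.1157
P = 10,406.3028; Macaulay duration = 43,403.1157 / 10,406.3028 = 4.17085 years.
Modified duration = D_Mac / (1 + y) = 4.17085 / 1.092 = 3.81946 years.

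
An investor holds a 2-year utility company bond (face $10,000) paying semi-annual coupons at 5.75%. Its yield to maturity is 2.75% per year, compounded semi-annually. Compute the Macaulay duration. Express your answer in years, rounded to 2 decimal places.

Periodic yield y = 0.01375. Discount each cash flow and weight by its period:
  t   CF        PV=CF/(1+0.01375)^t    t·PV
  1       287.50       283.6005       283.6005
  2       287.50       279.7539       559.5078
  3       287.50       275.9594       827.8783
  4    10,287.50     9,740.6150    38,962.4601
  Σ                 10,579.9288    40,633.4467
Price P = Σ PV = 10,579.9288.
Macaulay duration = Σ(t·PV) / P = 40,633.4467 / 10,579.9288 = 3.84062 half-year periods.
In years: 3.84062 / 2 = 1.92031 years.

1.92 years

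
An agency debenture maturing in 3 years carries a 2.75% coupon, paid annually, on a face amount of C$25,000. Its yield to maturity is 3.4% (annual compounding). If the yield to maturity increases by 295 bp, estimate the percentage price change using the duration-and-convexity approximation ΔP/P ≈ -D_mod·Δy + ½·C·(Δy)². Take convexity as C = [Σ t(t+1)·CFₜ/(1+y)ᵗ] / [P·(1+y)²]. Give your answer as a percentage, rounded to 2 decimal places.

With y = 0.034:
  t   CF        PV=CF/(1+0.034)^t    t·PV        t(t+1)·PV
  1       687.50       664.8936       664.8936       1,329.7872
  2       687.50       643.0306     1,286.0612       3,858.1835
  3    25,687.50    23,235.9387    69,707.8162     278,831.2650
  Σ                 24,543.8629    71,658.7710     284,019.2357
P = 24,543.8629; D_Mac = 2.91962 yrs; D_mod = 2.82362 yrs; C = 10.82340.
Duration effect: -2.82362 × (+0.0295) = -0.083297
Convexity effect: 0.5 × 10.82340 × (0.0295)² = +0.0047095
ΔP/P ≈ -0.083297 + 0.0047095 = -0.078587 = -7.8587%.

-7.86%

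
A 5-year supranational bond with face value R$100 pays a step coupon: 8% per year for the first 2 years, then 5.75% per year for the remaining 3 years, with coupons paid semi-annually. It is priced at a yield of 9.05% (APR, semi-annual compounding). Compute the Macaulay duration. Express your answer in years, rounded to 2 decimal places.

4.23 years

Periodic yield y = 0.04525. Discount each cash flow and weight by its period:
  t   CF        PV=CF/(1+0.04525)^t    t·PV
  1        4.000         3.8268         3.8268
  2        4.000         3.6612         7.3223
  3        4.000         3.5027        10.5080
  4        4.000         3.3510        13.4041
  5        2.875         2.3043        11.5214
  6        2.875         2.2045        13.2272
  7        2.875         2.1091        14.7637
  8        2.875         2.0178        16.1423
  9        2.875         1.9304        17.3740
  10     102.875        66.0858       660.8579
  Σ                     90.9937       768.9479
Price P = Σ PV = 90.9937.
Macaulay duration = Σ(t·PV) / P = 768.9479 / 90.9937 = 8.45057 half-year periods.
In years: 8.45057 / 2 = 4.22528 years.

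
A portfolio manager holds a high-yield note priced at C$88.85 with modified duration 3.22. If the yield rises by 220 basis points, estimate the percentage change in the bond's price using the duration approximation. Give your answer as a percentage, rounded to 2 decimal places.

Duration approximation: ΔP/P ≈ -D_mod · Δy = -3.22 × (+0.022) = -0.070840.
As a percentage: -7.0840%.

-7.08%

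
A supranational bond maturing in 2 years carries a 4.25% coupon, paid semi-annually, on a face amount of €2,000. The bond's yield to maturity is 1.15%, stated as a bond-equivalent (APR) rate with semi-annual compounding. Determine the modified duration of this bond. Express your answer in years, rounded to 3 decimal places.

1.929 years

Periodic yield y = 0.00575. First find Macaulay duration:
  t   CF        PV=CF/(1+0.00575)^t    t·PV
  1        42.50        42.2570        42.2570
  2        42.50        42.0154        84.0309
  3        42.50        41.7752       125.3257
  4     2,042.50     1,996.1901     7,984.7605
  Σ                  2,122.2378     8,236.3740
P = 2,122.2378; Macaulay duration = 8,236.3740 / 2,122.2378 = 3.88099 half-year periods = 1.94049 years.
Modified duration = D_Mac / (1 + y) = 1.94049 / 1.00575 = 1.92940 years.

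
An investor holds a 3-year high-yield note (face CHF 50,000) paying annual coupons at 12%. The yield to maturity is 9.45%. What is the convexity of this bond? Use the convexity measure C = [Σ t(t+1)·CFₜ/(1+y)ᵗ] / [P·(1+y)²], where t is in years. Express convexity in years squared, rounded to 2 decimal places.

8.69

With y = 0.0945:
  t   CF        PV=CF/(1+0.0945)^t    t·PV        t(t+1)·PV
  1     6,000.00     5,481.9552     5,481.9552      10,963.9105
  2     6,000.00     5,008.6389    10,017.2777      30,051.8332
  3    56,000.00    42,711.0973   128,133.2920     512,533.1678
  Σ                 53,201.6914   143,632.5249     553,548.9114
P = 53,201.6914.
Convexity = Σ t(t+1)·PV / [P·(1+y)²] = 553,548.9114 / (53,201.6914 × 1.197930) = 8.68558.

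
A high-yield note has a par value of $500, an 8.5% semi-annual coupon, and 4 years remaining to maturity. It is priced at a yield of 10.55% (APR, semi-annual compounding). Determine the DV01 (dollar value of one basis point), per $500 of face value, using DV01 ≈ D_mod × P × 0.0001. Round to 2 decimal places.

Periodic yield y = 0.05275.
  t   CF        PV=CF/(1+0.05275)^t    t·PV
  1        21.25        20.1852        20.1852
  2        21.25        19.1738        38.3476
  3        21.25        18.2131        54.6392
  4        21.25        17.3005        69.2019
  5        21.25        16.4336        82.1680
  6        21.25        15.6102        93.6610
  7        21.25        14.8280       103.7959
  8       521.25       345.4968     2,763.9746
  Σ                    467.2412     3,225.9735
P = 467.2412; D_Mac = 6.90430 half-year periods = 3.45215 yrs; D_mod = 3.27917 yrs.
DV01 ≈ 3.27917 × 467.2412 × 0.0001 = 0.153217.

$0.15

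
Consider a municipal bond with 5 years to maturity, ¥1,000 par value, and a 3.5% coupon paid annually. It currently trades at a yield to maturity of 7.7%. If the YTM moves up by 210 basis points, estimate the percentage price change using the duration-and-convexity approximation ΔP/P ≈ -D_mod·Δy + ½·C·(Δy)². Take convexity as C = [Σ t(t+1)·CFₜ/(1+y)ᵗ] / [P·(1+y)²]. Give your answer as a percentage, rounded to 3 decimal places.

-8.524%

With y = 0.077:
  t   CF        PV=CF/(1+0.077)^t    t·PV        t(t+1)·PV
  1        35.00        32.4977        32.4977          64.9954
  2        35.00        30.1743        60.3485         181.0456
  3        35.00        28.0170        84.0509         336.2035
  4        35.00        26.0139       104.0555         520.2777
  5     1,035.00       714.2691     3,571.3453      21,428.0716
  Σ                    830.9718     3,852.2979      22,530.5937
P = 830.9718; D_Mac = 4.63589 yrs; D_mod = 4.30445 yrs; C = 23.37518.
Duration effect: -4.30445 × (+0.021) = -0.090393
Convexity effect: 0.5 × 23.37518 × (0.021)² = +0.0051542
ΔP/P ≈ -0.090393 + 0.0051542 = -0.085239 = -8.5239%.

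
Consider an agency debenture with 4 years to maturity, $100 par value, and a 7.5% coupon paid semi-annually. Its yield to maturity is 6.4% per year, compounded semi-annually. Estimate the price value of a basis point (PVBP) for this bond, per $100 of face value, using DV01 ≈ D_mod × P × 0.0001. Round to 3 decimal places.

Periodic yield y = 0.032.
  t   CF        PV=CF/(1+0.032)^t    t·PV
  1         3.75         3.6337         3.6337
  2         3.75         3.5210         7.0421
  3         3.75         3.4119        10.2356
  4         3.75         3.3061        13.2243
  5         3.75         3.2036        16.0178
  6         3.75         3.1042        18.6253
  7         3.75         3.0080        21.0558
  8       103.75        80.6400       645.1200
  Σ                    103.8285       734.9547
P = 103.8285; D_Mac = 7.07855 half-year periods = 3.53927 yrs; D_mod = 3.42953 yrs.
DV01 ≈ 3.42953 × 103.8285 × 0.0001 = 0.035608.

$0.036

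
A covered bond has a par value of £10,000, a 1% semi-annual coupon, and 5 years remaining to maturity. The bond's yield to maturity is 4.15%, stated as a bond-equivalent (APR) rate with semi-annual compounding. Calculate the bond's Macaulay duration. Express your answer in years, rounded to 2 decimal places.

Periodic yield y = 0.02075. Discount each cash flow and weight by its period:
  t   CF        PV=CF/(1+0.02075)^t    t·PV
  1        50.00        48.9836        48.9836
  2        50.00        47.9878        95.9757
  3        50.00        47.0123       141.0370
  4        50.00        46.0567       184.2266
  5        50.00        45.1204       225.6021
  6        50.00        44.2032       265.2192
  7        50.00        43.3046       303.1324
  8        50.00        42.4243       339.3946
  9        50.00        41.5619       374.0572
  10   10,050.00     8,184.1235    81,841.2353
  Σ                  8,590.7784    83,818.8636
Price P = Σ PV = 8,590.7784.
Macaulay duration = Σ(t·PV) / P = 83,818.8636 / 8,590.7784 = 9.75684 half-year periods.
In years: 9.75684 / 2 = 4.87842 years.

4.88 years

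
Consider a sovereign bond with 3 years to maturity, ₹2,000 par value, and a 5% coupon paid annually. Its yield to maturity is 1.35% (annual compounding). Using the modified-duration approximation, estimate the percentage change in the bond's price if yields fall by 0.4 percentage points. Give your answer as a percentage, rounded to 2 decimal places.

Periodic yield y = 0.0135. Modified duration first:
  t   CF        PV=CF/(1+0.0135)^t    t·PV
  1       100.00        98.6680        98.6680
  2       100.00        97.3537       194.7074
  3     2,100.00     2,017.1957     6,051.5871
  Σ                  2,213.2174     6,344.9625
P = 2,213.2174; D_Mac = 2.86685 yrs; D_mod = 2.86685/(1+0.0135) = 2.82866 yrs.
ΔP/P ≈ -D_mod · Δy = -2.82866 × (-0.004) = +0.011315 = +1.1315%.

+1.13%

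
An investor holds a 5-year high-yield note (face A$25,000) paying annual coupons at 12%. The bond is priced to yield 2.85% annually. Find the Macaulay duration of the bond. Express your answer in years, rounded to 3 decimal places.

Periodic yield y = 0.0285. Discount each cash flow and weight by its year:
  t   CF        PV=CF/(1+0.0285)^t    t·PV
  1     3,000.00     2,916.8692     2,916.8692
  2     3,000.00     2,836.0420     5,672.0841
  3     3,000.00     2,757.4546     8,272.3637
  4     3,000.00     2,681.0448    10,724.1792
  5    28,000.00    24,329.6886   121,648.4432
  Σ                 35,521.0993   149,233.9394
Price P = Σ PV = 35,521.0993.
Macaulay duration = Σ(t·PV) / P = 149,233.9394 / 35,521.0993 = 4.20128 years.

4.201 years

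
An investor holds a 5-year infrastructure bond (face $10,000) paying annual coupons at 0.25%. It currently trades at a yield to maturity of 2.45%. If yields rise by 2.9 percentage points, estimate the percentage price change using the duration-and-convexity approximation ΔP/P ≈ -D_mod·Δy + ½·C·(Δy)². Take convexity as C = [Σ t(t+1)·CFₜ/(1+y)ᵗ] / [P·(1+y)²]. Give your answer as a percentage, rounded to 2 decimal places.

-12.88%

With y = 0.0245:
  t   CF        PV=CF/(1+0.0245)^t    t·PV        t(t+1)·PV
  1        25.00        24.4021        24.4021          48.8043
  2        25.00        23.8186        47.6372         142.9116
  3        25.00        23.2490        69.7470         278.9879
  4        25.00        22.6930        90.7721         453.8603
  5    10,025.00     8,882.2822    44,411.4111     266,468.4663
  Σ                  8,976.4450    44,643.9694     267,393.0303
P = 8,976.4450; D_Mac = 4.97346 yrs; D_mod = 4.85452 yrs; C = 28.38061.
Duration effect: -4.85452 × (+0.029) = -0.140781
Convexity effect: 0.5 × 28.38061 × (0.029)² = +0.0119340
ΔP/P ≈ -0.140781 + 0.0119340 = -0.128847 = -12.8847%.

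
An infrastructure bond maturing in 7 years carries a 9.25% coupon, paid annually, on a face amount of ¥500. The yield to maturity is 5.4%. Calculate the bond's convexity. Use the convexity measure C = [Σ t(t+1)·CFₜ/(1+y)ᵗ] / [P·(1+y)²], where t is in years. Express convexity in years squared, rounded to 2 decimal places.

With y = 0.054:
  t   CF        PV=CF/(1+0.054)^t    t·PV        t(t+1)·PV
  1        46.25        43.8805        43.8805          87.7609
  2        46.25        41.6323        83.2646         249.7939
  3        46.25        39.4993       118.4980         473.9922
  4        46.25        37.4757       149.9026         749.5132
  5        46.25        35.5557       177.7783       1,066.6696
  6        46.25        33.7340       202.4041       1,416.8288
  7       546.25       378.0134     2,646.0937      21,168.7494
  Σ                    609.7908     3,421.8218      25,213.3079
P = 609.7908.
Convexity = Σ t(t+1)·PV / [P·(1+y)²] = 25,213.3079 / (609.7908 × 1.110916) = 37.21926.

37.22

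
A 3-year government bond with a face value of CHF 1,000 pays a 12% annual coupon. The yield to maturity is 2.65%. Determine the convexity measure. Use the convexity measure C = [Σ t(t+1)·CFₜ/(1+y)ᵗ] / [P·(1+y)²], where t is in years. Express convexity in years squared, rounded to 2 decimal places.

10.00

With y = 0.0265:
  t   CF        PV=CF/(1+0.0265)^t    t·PV        t(t+1)·PV
  1       120.00       116.9021       116.9021         233.8042
  2       120.00       113.8842       227.7683         683.3050
  3     1,120.00     1,035.4787     3,106.4360      12,425.7442
  Σ                  1,266.2649     3,451.1065      13,342.8533
P = 1,266.2649.
Convexity = Σ t(t+1)·PV / [P·(1+y)²] = 13,342.8533 / (1,266.2649 × 1.053702) = 10.00014.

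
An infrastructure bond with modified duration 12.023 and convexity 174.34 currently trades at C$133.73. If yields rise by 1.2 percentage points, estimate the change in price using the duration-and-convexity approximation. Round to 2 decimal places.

-C$17.62

Duration effect: -D_mod·Δy = -12.023 × (+0.012) = -0.144276
Convexity effect: ½·C·(Δy)² = 0.5 × 174.34 × (0.012)² = +0.01255248
ΔP/P ≈ -0.144276 + 0.01255248 = -0.13172352
ΔP ≈ 133.73 × (-0.13172352) = -17.6153863296.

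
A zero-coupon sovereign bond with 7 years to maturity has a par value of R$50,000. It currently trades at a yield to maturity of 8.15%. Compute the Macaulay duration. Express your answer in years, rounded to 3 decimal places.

A zero-coupon bond has a single cash flow at maturity, so its Macaulay duration equals its maturity: 7 years.

7.000 years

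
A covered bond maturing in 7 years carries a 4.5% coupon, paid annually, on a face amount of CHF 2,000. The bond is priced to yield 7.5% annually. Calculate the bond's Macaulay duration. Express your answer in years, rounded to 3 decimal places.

Periodic yield y = 0.075. Discount each cash flow and weight by its year:
  t   CF        PV=CF/(1+0.075)^t    t·PV
  1        90.00        83.7209        83.7209
  2        90.00        77.8799       155.7599
  3        90.00        72.4465       217.3394
  4        90.00        67.3920       269.5682
  5        90.00        62.6903       313.4514
  6        90.00        58.3165       349.8992
  7     2,090.00     1,259.7577     8,818.3042
  Σ                  1,682.2039    10,208.0431
Price P = Σ PV = 1,682.2039.
Macaulay duration = Σ(t·PV) / P = 10,208.0431 / 1,682.2039 = 6.06826 years.

6.068 years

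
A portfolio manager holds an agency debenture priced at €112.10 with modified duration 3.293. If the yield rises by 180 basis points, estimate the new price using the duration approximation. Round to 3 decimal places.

€105.455

Duration approximation: ΔP/P ≈ -D_mod · Δy = -3.293 × (+0.018) = -0.059274.
New price ≈ 112.10 × (1 - 0.059274) = 105.4553846.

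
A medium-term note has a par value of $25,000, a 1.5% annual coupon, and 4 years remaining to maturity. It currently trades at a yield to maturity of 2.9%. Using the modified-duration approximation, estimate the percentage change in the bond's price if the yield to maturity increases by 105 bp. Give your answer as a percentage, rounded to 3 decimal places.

-3.989%

Periodic yield y = 0.029. Modified duration first:
  t   CF        PV=CF/(1+0.029)^t    t·PV
  1       375.00       364.4315       364.4315
  2       375.00       354.1608       708.3216
  3       375.00       344.1796     1,032.5388
  4    25,375.00    22,633.1266    90,532.5062
  Σ                 23,695.8985    92,637.7982
P = 23,695.8985; D_Mac = 3.90944 yrs; D_mod = 3.90944/(1+0.029) = 3.79927 yrs.
ΔP/P ≈ -D_mod · Δy = -3.79927 × (+0.0105) = -0.039892 = -3.9892%.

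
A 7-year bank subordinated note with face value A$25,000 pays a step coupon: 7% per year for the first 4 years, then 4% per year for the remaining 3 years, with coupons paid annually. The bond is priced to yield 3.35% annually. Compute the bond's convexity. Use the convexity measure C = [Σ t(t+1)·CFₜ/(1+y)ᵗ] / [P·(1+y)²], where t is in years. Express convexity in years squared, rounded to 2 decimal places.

41.63

With y = 0.0335:
  t   CF        PV=CF/(1+0.0335)^t    t·PV        t(t+1)·PV
  1     1,750.00     1,693.2753     1,693.2753       3,386.5506
  2     1,750.00     1,638.3892     3,276.7785       9,830.3354
  3     1,750.00     1,585.2823     4,755.8468      19,023.3874
  4     1,750.00     1,533.8967     6,135.5870      30,677.9348
  5     1,000.00       848.1010     4,240.5052      25,443.0312
  6     1,000.00       820.6106     4,923.6635      34,465.6445
  7    26,000.00    20,644.2914   144,510.0400   1,156,080.3200
  Σ                 28,763.8466   169,535.6963   1,278,907.2039
P = 28,763.8466.
Convexity = Σ t(t+1)·PV / [P·(1+y)²] = 1,278,907.2039 / (28,763.8466 × 1.068122) = 41.62662.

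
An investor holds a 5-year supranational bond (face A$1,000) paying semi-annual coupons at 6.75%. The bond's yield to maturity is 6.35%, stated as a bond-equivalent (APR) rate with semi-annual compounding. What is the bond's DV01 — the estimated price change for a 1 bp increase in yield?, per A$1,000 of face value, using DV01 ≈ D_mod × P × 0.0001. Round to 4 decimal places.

A$0.4270

Periodic yield y = 0.03175.
  t   CF        PV=CF/(1+0.03175)^t    t·PV
  1        33.75        32.7114        32.7114
  2        33.75        31.7048        63.4096
  3        33.75        30.7291        92.1874
  4        33.75        29.7835       119.1340
  5        33.75        28.8670       144.3349
  6        33.75        27.9787       167.8720
  7        33.75        27.1177       189.8237
  8        33.75        26.2832       210.2655
  9        33.75        25.4744       229.2693
  10    1,033.75       756.2593     7,562.5933
  Σ                  1,016.9090     8,811.6012
P = 1,016.9090; D_Mac = 8.66508 half-year periods = 4.33254 yrs; D_mod = 4.19922 yrs.
DV01 ≈ 4.19922 × 1,016.9090 × 0.0001 = 0.427022.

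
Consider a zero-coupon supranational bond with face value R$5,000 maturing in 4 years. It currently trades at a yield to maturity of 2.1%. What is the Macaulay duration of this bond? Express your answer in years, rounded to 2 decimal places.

A zero-coupon bond has a single cash flow at maturity, so its Macaulay duration equals its maturity: 4 years.

4.00 years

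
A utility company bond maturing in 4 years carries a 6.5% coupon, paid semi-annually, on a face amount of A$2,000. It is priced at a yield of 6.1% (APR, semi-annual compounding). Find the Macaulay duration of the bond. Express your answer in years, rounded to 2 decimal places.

Periodic yield y = 0.0305. Discount each cash flow and weight by its period:
  t   CF        PV=CF/(1+0.0305)^t    t·PV
  1        65.00        63.0762        63.0762
  2        65.00        61.2093       122.4186
  3        65.00        59.3977       178.1930
  4        65.00        57.6397       230.5586
  5        65.00        55.9337       279.6684
  6        65.00        54.2782       325.6692
  7        65.00        52.6717       368.7019
  8     2,065.00     1,623.8133    12,990.5062
  Σ                  2,028.0196    14,558.7920
Price P = Σ PV = 2,028.0196.
Macaulay duration = Σ(t·PV) / P = 14,558.7920 / 2,028.0196 = 7.17882 half-year periods.
In years: 7.17882 / 2 = 3.58941 years.

3.59 years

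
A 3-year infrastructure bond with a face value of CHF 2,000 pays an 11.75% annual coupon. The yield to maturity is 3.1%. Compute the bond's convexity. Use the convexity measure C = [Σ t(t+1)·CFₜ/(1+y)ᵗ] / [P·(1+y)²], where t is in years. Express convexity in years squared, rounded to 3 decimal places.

9.926

With y = 0.031:
  t   CF        PV=CF/(1+0.031)^t    t·PV        t(t+1)·PV
  1       235.00       227.9340       227.9340         455.8681
  2       235.00       221.0805       442.1611       1,326.4833
  3     2,235.00     2,039.3959     6,118.1876      24,472.7502
  Σ                  2,488.4104     6,788.2827      26,255.1016
P = 2,488.4104.
Convexity = Σ t(t+1)·PV / [P·(1+y)²] = 26,255.1016 / (2,488.4104 × 1.062961) = 9.92600.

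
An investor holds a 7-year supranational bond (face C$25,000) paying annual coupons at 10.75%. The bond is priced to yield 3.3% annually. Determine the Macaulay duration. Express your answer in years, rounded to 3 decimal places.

5.579 years

Periodic yield y = 0.033. Discount each cash flow and weight by its year:
  t   CF        PV=CF/(1+0.033)^t    t·PV
  1     2,687.50     2,601.6457     2,601.6457
  2     2,687.50     2,518.5341     5,037.0681
  3     2,687.50     2,438.0775     7,314.2325
  4     2,687.50     2,360.1912     9,440.7648
  5     2,687.50     2,284.7930    11,423.9652
  6     2,687.50     2,211.8035    13,270.8211
  7    27,687.50    22,058.7802   154,411.4613
  Σ                 36,473.8252   203,499.9587
Price P = Σ PV = 36,473.8252.
Macaulay duration = Σ(t·PV) / P = 203,499.9587 / 36,473.8252 = 5.57934 years.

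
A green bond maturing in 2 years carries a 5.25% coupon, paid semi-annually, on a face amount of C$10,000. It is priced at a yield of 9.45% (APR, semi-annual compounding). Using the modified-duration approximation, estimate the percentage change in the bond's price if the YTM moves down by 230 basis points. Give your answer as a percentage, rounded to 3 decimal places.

Periodic yield y = 0.04725. Modified duration first:
  t   CF        PV=CF/(1+0.04725)^t    t·PV
  1       262.50       250.6565       250.6565
  2       262.50       239.3473       478.6946
  3       262.50       228.5484       685.6452
  4    10,262.50     8,532.0166    34,128.0666
  Σ                  9,250.5689    35,543.0629
P = 9,250.5689; D_Mac = 3.84226 half-year periods = 1.92113 yrs; D_mod = 1.92113/(1+0.04725) = 1.83445 yrs.
ΔP/P ≈ -D_mod · Δy = -1.83445 × (-0.023) = +0.042192 = +4.2192%.

+4.219%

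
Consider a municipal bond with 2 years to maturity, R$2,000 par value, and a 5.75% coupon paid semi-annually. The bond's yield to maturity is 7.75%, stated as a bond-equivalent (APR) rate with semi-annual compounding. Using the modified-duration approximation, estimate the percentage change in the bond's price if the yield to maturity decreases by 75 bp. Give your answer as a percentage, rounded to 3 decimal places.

Periodic yield y = 0.03875. Modified duration first:
  t   CF        PV=CF/(1+0.03875)^t    t·PV
  1        57.50        55.3550        55.3550
  2        57.50        53.2900       106.5800
  3        57.50        51.3021       153.9062
  4     2,057.50     1,767.2407     7,068.9627
  Σ                  1,927.1877     7,384.8038
P = 1,927.1877; D_Mac = 3.83191 half-year periods = 1.91595 yrs; D_mod = 1.91595/(1+0.03875) = 1.84448 yrs.
ΔP/P ≈ -D_mod · Δy = -1.84448 × (-0.0075) = +0.013834 = +1.3834%.

+1.383%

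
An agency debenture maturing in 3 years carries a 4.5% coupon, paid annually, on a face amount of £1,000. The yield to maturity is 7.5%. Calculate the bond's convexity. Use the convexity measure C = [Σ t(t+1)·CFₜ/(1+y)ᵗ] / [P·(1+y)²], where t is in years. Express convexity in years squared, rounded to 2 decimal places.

9.77

With y = 0.075:
  t   CF        PV=CF/(1+0.075)^t    t·PV        t(t+1)·PV
  1        45.00        41.8605        41.8605          83.7209
  2        45.00        38.9400        77.8799         233.6398
  3     1,045.00       841.1838     2,523.5514      10,094.2055
  Σ                    921.9842     2,643.2918      10,411.5663
P = 921.9842.
Convexity = Σ t(t+1)·PV / [P·(1+y)²] = 10,411.5663 / (921.9842 × 1.155625) = 9.77182.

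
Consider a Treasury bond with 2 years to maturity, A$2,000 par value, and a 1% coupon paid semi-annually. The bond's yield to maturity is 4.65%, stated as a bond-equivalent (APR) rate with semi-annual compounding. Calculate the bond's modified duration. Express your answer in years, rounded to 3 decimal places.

1.939 years

Periodic yield y = 0.02325. First find Macaulay duration:
  t   CF        PV=CF/(1+0.02325)^t    t·PV
  1        10.00         9.7728         9.7728
  2        10.00         9.5507        19.1015
  3        10.00         9.3337        28.0012
  4     2,010.00     1,833.4499     7,333.7995
  Σ                  1,862.1071     7,390.6749
P = 1,862.1071; Macaulay duration = 7,390.6749 / 1,862.1071 = 3.96898 half-year periods = 1.98449 years.
Modified duration = D_Mac / (1 + y) = 1.98449 / 1.02325 = 1.93940 years.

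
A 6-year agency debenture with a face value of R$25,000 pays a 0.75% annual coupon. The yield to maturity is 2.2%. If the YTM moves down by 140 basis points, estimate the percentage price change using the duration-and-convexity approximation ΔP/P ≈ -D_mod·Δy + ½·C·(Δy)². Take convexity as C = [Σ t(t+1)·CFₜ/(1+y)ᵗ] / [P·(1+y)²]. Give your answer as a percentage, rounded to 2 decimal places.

With y = 0.022:
  t   CF        PV=CF/(1+0.022)^t    t·PV        t(t+1)·PV
  1       187.50       183.4638       183.4638         366.9276
  2       187.50       179.5145       359.0290       1,077.0869
  3       187.50       175.6502       526.9505       2,107.8021
  4       187.50       171.8691       687.4762       3,437.3811
  5       187.50       168.1693       840.8466       5,045.0799
  6    25,187.50    22,104.4487   132,626.6925     928,386.8474
  Σ                 22,983.1156   135,224.4586     940,421.1249
P = 22,983.1156; D_Mac = 5.88364 yrs; D_mod = 5.75699 yrs; C = 39.17524.
Duration effect: -5.75699 × (-0.014) = +0.080598
Convexity effect: 0.5 × 39.17524 × (-0.014)² = +0.0038392
ΔP/P ≈ +0.080598 + 0.0038392 = +0.084437 = +8.4437%.

+8.44%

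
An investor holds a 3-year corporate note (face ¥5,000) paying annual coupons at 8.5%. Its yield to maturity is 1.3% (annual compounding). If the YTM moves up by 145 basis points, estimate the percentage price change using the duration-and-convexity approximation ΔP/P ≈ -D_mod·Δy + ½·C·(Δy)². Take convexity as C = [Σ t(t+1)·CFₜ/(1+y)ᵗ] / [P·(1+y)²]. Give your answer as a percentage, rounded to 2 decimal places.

With y = 0.013:
  t   CF        PV=CF/(1+0.013)^t    t·PV        t(t+1)·PV
  1       425.00       419.5459       419.5459         839.0918
  2       425.00       414.1618       828.3236       2,484.9708
  3     5,425.00     5,218.8090    15,656.4271      62,625.7085
  Σ                  6,052.5167    16,904.2966      65,949.7711
P = 6,052.5167; D_Mac = 2.79294 yrs; D_mod = 2.75709 yrs; C = 10.61838.
Duration effect: -2.75709 × (+0.0145) = -0.039978
Convexity effect: 0.5 × 10.61838 × (0.0145)² = +0.0011163
ΔP/P ≈ -0.039978 + 0.0011163 = -0.038862 = -3.8862%.

-3.89%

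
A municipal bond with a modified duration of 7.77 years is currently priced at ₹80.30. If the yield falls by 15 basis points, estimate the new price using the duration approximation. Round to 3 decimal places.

Duration approximation: ΔP/P ≈ -D_mod · Δy = -7.77 × (-0.0015) = +0.011655.
New price ≈ 80.30 × (1 + 0.011655) = 81.2358965.

₹81.236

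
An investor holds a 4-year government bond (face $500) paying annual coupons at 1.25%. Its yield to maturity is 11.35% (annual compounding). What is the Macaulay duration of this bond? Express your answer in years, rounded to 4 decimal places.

Periodic yield y = 0.1135. Discount each cash flow and weight by its year:
  t   CF        PV=CF/(1+0.1135)^t    t·PV
  1         6.25         5.6129         5.6129
  2         6.25         5.0408        10.0816
  3         6.25         4.5270        13.5810
  4       506.25       329.3094     1,317.2377
  Σ                    344.4901     1,346.5132
Price P = Σ PV = 344.4901.
Macaulay duration = Σ(t·PV) / P = 1,346.5132 / 344.4901 = 3.90871 years.

3.9087 years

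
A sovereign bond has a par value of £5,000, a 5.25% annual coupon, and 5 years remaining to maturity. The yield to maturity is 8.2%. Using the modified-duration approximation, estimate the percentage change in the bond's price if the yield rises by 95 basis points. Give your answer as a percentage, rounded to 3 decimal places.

-3.943%

Periodic yield y = 0.082. Modified duration first:
  t   CF        PV=CF/(1+0.082)^t    t·PV
  1       262.50       242.6063       242.6063
  2       262.50       224.2202       448.4405
  3       262.50       207.2276       621.6827
  4       262.50       191.5227       766.0908
  5     5,262.50     3,548.5898    17,742.9492
  Σ                  4,414.1666    19,821.7695
P = 4,414.1666; D_Mac = 4.49049 yrs; D_mod = 4.49049/(1+0.082) = 4.15018 yrs.
ΔP/P ≈ -D_mod · Δy = -4.15018 × (+0.0095) = -0.039427 = -3.9427%.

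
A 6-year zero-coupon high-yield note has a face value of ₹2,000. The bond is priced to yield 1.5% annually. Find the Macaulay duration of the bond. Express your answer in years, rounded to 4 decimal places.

A zero-coupon bond has a single cash flow at maturity, so its Macaulay duration equals its maturity: 6 years.

6.0000 years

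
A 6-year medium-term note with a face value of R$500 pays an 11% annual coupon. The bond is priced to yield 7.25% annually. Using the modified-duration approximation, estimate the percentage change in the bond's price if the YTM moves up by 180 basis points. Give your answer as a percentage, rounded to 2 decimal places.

-8.06%

Periodic yield y = 0.0725. Modified duration first:
  t   CF        PV=CF/(1+0.0725)^t    t·PV
  1        55.00        51.2821        51.2821
  2        55.00        47.8154        95.6309
  3        55.00        44.5832       133.7495
  4        55.00        41.5694       166.2775
  5        55.00        38.7593       193.7966
  6       555.00       364.6777     2,188.0661
  Σ                    588.6870     2,828.8025
P = 588.6870; D_Mac = 4.80527 yrs; D_mod = 4.80527/(1+0.0725) = 4.48044 yrs.
ΔP/P ≈ -D_mod · Δy = -4.48044 × (+0.018) = -0.080648 = -8.0648%.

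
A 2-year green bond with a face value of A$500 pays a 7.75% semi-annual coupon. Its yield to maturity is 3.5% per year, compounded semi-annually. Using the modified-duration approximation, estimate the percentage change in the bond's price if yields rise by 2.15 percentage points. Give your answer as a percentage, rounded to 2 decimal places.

-4.01%

Periodic yield y = 0.0175. Modified duration first:
  t   CF        PV=CF/(1+0.0175)^t    t·PV
  1       19.375        19.0418        19.0418
  2       19.375        18.7143        37.4285
  3       19.375        18.3924        55.1772
  4      519.375       484.5553     1,938.2213
  Σ                    540.7038     2,049.8688
P = 540.7038; D_Mac = 3.79111 half-year periods = 1.89556 yrs; D_mod = 1.89556/(1+0.0175) = 1.86295 yrs.
ΔP/P ≈ -D_mod · Δy = -1.86295 × (+0.0215) = -0.040054 = -4.0054%.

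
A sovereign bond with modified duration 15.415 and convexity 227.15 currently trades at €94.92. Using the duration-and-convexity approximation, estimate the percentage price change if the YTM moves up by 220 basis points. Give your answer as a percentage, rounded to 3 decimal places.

Duration effect: -D_mod·Δy = -15.415 × (+0.022) = -0.339130
Convexity effect: ½·C·(Δy)² = 0.5 × 227.15 × (0.022)² = +0.0549703
ΔP/P ≈ -0.339130 + 0.0549703 = -0.2841597
= -28.41597%.

-28.416%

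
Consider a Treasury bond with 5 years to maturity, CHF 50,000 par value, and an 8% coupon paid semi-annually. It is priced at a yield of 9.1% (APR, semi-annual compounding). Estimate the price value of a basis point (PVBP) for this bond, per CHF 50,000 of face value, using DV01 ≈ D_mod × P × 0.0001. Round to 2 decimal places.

Periodic yield y = 0.0455.
  t   CF        PV=CF/(1+0.0455)^t    t·PV
  1     2,000.00     1,912.9603     1,912.9603
  2     2,000.00     1,829.7086     3,659.4171
  3     2,000.00     1,750.0799     5,250.2398
  4     2,000.00     1,673.9167     6,695.6669
  5     2,000.00     1,601.0681     8,005.3406
  6     2,000.00     1,531.3899     9,188.3393
  7     2,000.00     1,464.7440    10,253.2082
  8     2,000.00     1,400.9986    11,207.9887
  9     2,000.00     1,340.0273    12,060.2461
  10   52,000.00    33,324.4486   333,244.4860
  Σ                 47,829.3421   401,477.8930
P = 47,829.3421; D_Mac = 8.39397 half-year periods = 4.19698 yrs; D_mod = 4.01433 yrs.
DV01 ≈ 4.01433 × 47,829.3421 × 0.0001 = 19.200282.

CHF 19.20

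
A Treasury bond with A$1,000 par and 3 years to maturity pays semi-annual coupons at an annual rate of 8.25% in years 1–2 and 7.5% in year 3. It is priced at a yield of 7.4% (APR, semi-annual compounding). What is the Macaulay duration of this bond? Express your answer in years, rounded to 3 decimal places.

2.722 years

Periodic yield y = 0.037. Discount each cash flow and weight by its period:
  t   CF        PV=CF/(1+0.037)^t    t·PV
  1        41.25        39.7782        39.7782
  2        41.25        38.3589        76.7179
  3        41.25        36.9903       110.9709
  4        41.25        35.6705       142.6819
  5        37.50        31.2707       156.3535
  6     1,037.50       834.2872     5,005.7230
  Σ                  1,016.3558     5,532.2253
Price P = Σ PV = 1,016.3558.
Macaulay duration = Σ(t·PV) / P = 5,532.2253 / 1,016.3558 = 5.44320 half-year periods.
In years: 5.44320 / 2 = 2.72160 years.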